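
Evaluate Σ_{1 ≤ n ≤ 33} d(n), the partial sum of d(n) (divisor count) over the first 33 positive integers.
Σ_{n ≤ 33} d(n) = 123

Compute d(n) for each 1 ≤ n ≤ 33: d(1) = 1, d(2) = 2, d(3) = 2, d(4) = 3, d(5) = 2, d(6) = 4, d(7) = 2, d(8) = 4, d(9) = 3, d(10) = 4, d(11) = 2, d(12) = 6, d(13) = 2, d(14) = 4, d(15) = 4, d(16) = 5, d(17) = 2, d(18) = 6, d(19) = 2, d(20) = 6, d(21) = 4, d(22) = 4, d(23) = 2, d(24) = 8, d(25) = 3, d(26) = 4, d(27) = 4, d(28) = 6, d(29) = 2, d(30) = 8, d(31) = 2, d(32) = 6, d(33) = 4. Summing all 33 values: 123. (Dirichlet's divisor formula: Σ_{n ≤ x} d(n) = x ln(x) + (2γ − 1) x + O(√x). For x = 33, the asymptotic estimate is ≈ 120.48.)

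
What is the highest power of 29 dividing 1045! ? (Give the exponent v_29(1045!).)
v_29(1045!) = 37

Legendre's formula: v_p(n!) = Σ_{k ≥ 1} ⌊n / p^k⌋. For p = 29, n = 1045, the terms are:
  ⌊1045/29^1⌋ = ⌊1045/29⌋ = 36
  ⌊1045/29^2⌋ = ⌊1045/841⌋ = 1
(the next term ⌊1045/29^3⌋ = 0, terminating the sum). Summing: v_29(1045!) = 36 + 1 = 37.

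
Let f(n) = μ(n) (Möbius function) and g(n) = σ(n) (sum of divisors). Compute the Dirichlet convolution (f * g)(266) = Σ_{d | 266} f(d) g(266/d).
(μ * σ)(266) = 266

Divisors of 266: [1, 2, 7, 14, 19, 38, 133, 266]. For each d | 266:
  d = 1: μ(1) · σ(266/1) = 1 · 480 = 480
  d = 2: μ(2) · σ(266/2) = -1 · 160 = -160
  d = 7: μ(7) · σ(266/7) = -1 · 60 = -60
  d = 14: μ(14) · σ(266/14) = 1 · 20 = 20
  d = 19: μ(19) · σ(266/19) = -1 · 24 = -24
  d = 38: μ(38) · σ(266/38) = 1 · 8 = 8
  d = 133: μ(133) · σ(266/133) = 1 · 3 = 3
  d = 266: μ(266) · σ(266/266) = -1 · 1 = -1
Summing: (μ * σ)(266) = 480 + -160 + -60 + 20 + -24 + 8 + 3 + -1 = 266.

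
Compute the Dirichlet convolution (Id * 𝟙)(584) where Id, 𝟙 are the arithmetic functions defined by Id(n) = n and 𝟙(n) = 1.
(Id * 𝟙)(584) = 1110

Divisors of 584: [1, 2, 4, 8, 73, 146, 292, 584]. For each d | 584:
  d = 1: Id(1) · 𝟙(584/1) = 1 · 1 = 1
  d = 2: Id(2) · 𝟙(584/2) = 2 · 1 = 2
  d = 4: Id(4) · 𝟙(584/4) = 4 · 1 = 4
  d = 8: Id(8) · 𝟙(584/8) = 8 · 1 = 8
  d = 73: Id(73) · 𝟙(584/73) = 73 · 1 = 73
  d = 146: Id(146) · 𝟙(584/146) = 146 · 1 = 146
  d = 292: Id(292) · 𝟙(584/292) = 292 · 1 = 292
  d = 584: Id(584) · 𝟙(584/584) = 584 · 1 = 584
Summing: (Id * 𝟙)(584) = 1 + 2 + 4 + 8 + 73 + 146 + 292 + 584 = 1110.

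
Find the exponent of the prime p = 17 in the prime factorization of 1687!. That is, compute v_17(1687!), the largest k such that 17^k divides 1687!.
v_17(1687!) = 104

Legendre's formula: v_p(n!) = Σ_{k ≥ 1} ⌊n / p^k⌋. For p = 17, n = 1687, the terms are:
  ⌊1687/17^1⌋ = ⌊1687/17⌋ = 99
  ⌊1687/17^2⌋ = ⌊1687/289⌋ = 5
(the next term ⌊1687/17^3⌋ = 0, terminating the sum). Summing: v_17(1687!) = 99 + 5 = 104.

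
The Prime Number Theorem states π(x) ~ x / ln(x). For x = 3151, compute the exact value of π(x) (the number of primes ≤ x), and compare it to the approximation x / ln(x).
π(3151) = 446;  x/ln(x) ≈ 391.16;  relative error ≈ 12.30%.

Directly count primes up to 3151: π(3151) = 446. The PNT approximation gives 3151/ln(3151) ≈ 3151/8.05548 ≈ 391.16. Relative error (π(x) − x/ln(x)) / π(x) ≈ 12.30%; the approximation is known to undercount slightly (Li(x) is a better estimate).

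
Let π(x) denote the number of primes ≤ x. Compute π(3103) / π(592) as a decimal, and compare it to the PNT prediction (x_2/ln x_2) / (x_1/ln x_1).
π(3103)/π(592) = 442/107 ≈ 4.1308;  PNT prediction ≈ 4.1616.

π(592) = 107 and π(3103) = 442, so π(3103)/π(592) ≈ 4.1308. The PNT-predicted ratio is (3103/ln(3103)) / (592/ln(592)) ≈ 4.1616. The two agree to within a few percent, as expected.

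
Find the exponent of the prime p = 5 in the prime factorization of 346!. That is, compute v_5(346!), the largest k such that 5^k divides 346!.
v_5(346!) = 84

Legendre's formula: v_p(n!) = Σ_{k ≥ 1} ⌊n / p^k⌋. For p = 5, n = 346, the terms are:
  ⌊346/5^1⌋ = ⌊346/5⌋ = 69
  ⌊346/5^2⌋ = ⌊346/25⌋ = 13
  ⌊346/5^3⌋ = ⌊346/125⌋ = 2
(the next term ⌊346/5^4⌋ = 0, terminating the sum). Summing: v_5(346!) = 69 + 13 + 2 = 84.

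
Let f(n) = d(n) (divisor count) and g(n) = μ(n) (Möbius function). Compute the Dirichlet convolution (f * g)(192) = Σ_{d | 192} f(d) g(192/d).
(d * μ)(192) = 1

Divisors of 192: [1, 2, 3, 4, 6, 8, 12, 16, 24, 32, 48, 64, 96, 192]. For each d | 192:
  d = 1: d(1) · μ(192/1) = 1 · 0 = 0
  d = 2: d(2) · μ(192/2) = 2 · 0 = 0
  d = 3: d(3) · μ(192/3) = 2 · 0 = 0
  d = 4: d(4) · μ(192/4) = 3 · 0 = 0
  d = 6: d(6) · μ(192/6) = 4 · 0 = 0
  d = 8: d(8) · μ(192/8) = 4 · 0 = 0
  d = 12: d(12) · μ(192/12) = 6 · 0 = 0
  d = 16: d(16) · μ(192/16) = 5 · 0 = 0
  d = 24: d(24) · μ(192/24) = 8 · 0 = 0
  d = 32: d(32) · μ(192/32) = 6 · 1 = 6
  d = 48: d(48) · μ(192/48) = 10 · 0 = 0
  d = 64: d(64) · μ(192/64) = 7 · -1 = -7
  d = 96: d(96) · μ(192/96) = 12 · -1 = -12
  d = 192: d(192) · μ(192/192) = 14 · 1 = 14
Summing: (d * μ)(192) = 0 + 0 + 0 + 0 + 0 + 0 + 0 + 0 + 0 + 6 + 0 + -7 + -12 + 14 = 1.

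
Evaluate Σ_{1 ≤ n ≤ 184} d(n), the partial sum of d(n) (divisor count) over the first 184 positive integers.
Σ_{n ≤ 184} d(n) = 993

Compute d(n) for each 1 ≤ n ≤ 184: d(1) = 1, d(2) = 2, d(3) = 2, d(4) = 3, d(5) = 2, d(6) = 4, d(7) = 2, d(8) = 4, d(9) = 3, d(10) = 4, d(11) = 2, d(12) = 6, d(13) = 2, d(14) = 4, d(15) = 4, d(16) = 5, d(17) = 2, d(18) = 6, d(19) = 2, d(20) = 6, d(21) = 4, d(22) = 4, d(23) = 2, d(24) = 8, d(25) = 3, d(26) = 4, d(27) = 4, d(28) = 6, d(29) = 2, d(30) = 8, d(31) = 2, d(32) = 6, d(33) = 4, d(34) = 4, d(35) = 4, d(36) = 9, d(37) = 2, d(38) = 4, d(39) = 4, d(40) = 8, d(41) = 2, d(42) = 8, d(43) = 2, d(44) = 6, d(45) = 6, d(46) = 4, d(47) = 2, d(48) = 10, d(49) = 3, d(50) = 6, d(51) = 4, d(52) = 6, d(53) = 2, d(54) = 8, d(55) = 4, d(56) = 8, d(57) = 4, d(58) = 4, d(59) = 2, d(60) = 12, d(61) = 2, d(62) = 4, d(63) = 6, d(64) = 7, d(65) = 4, d(66) = 8, d(67) = 2, d(68) = 6, d(69) = 4, d(70) = 8, d(71) = 2, d(72) = 12, d(73) = 2, d(74) = 4, d(75) = 6, d(76) = 6, d(77) = 4, d(78) = 8, d(79) = 2, d(80) = 10, d(81) = 5, d(82) = 4, d(83) = 2, d(84) = 12, d(85) = 4, d(86) = 4, d(87) = 4, d(88) = 8, d(89) = 2, d(90) = 12, d(91) = 4, d(92) = 6, d(93) = 4, d(94) = 4, d(95) = 4, d(96) = 12, d(97) = 2, d(98) = 6, d(99) = 6, d(100) = 9, d(101) = 2, d(102) = 8, d(103) = 2, d(104) = 8, d(105) = 8, d(106) = 4, d(107) = 2, d(108) = 12, d(109) = 2, d(110) = 8, d(111) = 4, d(112) = 10, d(113) = 2, d(114) = 8, d(115) = 4, d(116) = 6, d(117) = 6, d(118) = 4, d(119) = 4, d(120) = 16, d(121) = 3, d(122) = 4, d(123) = 4, d(124) = 6, d(125) = 4, d(126) = 12, d(127) = 2, d(128) = 8, d(129) = 4, d(130) = 8, d(131) = 2, d(132) = 12, d(133) = 4, d(134) = 4, d(135) = 8, d(136) = 8, d(137) = 2, d(138) = 8, d(139) = 2, d(140) = 12, d(141) = 4, d(142) = 4, d(143) = 4, d(144) = 15, d(145) = 4, d(146) = 4, d(147) = 6, d(148) = 6, d(149) = 2, d(150) = 12, d(151) = 2, d(152) = 8, d(153) = 6, d(154) = 8, d(155) = 4, d(156) = 12, d(157) = 2, d(158) = 4, d(159) = 4, d(160) = 12, d(161) = 4, d(162) = 10, d(163) = 2, d(164) = 6, d(165) = 8, d(166) = 4, d(167) = 2, d(168) = 16, d(169) = 3, d(170) = 8, d(171) = 6, d(172) = 6, d(173) = 2, d(174) = 8, d(175) = 6, d(176) = 10, d(177) = 4, d(178) = 4, d(179) = 2, d(180) = 18, d(181) = 2, d(182) = 8, d(183) = 4, d(184) = 8. Summing all 184 values: 993. (Dirichlet's divisor formula: Σ_{n ≤ x} d(n) = x ln(x) + (2γ − 1) x + O(√x). For x = 184, the asymptotic estimate is ≈ 987.96.)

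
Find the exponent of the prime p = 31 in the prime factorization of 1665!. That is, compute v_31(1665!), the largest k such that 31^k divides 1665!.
v_31(1665!) = 54

Legendre's formula: v_p(n!) = Σ_{k ≥ 1} ⌊n / p^k⌋. For p = 31, n = 1665, the terms are:
  ⌊1665/31^1⌋ = ⌊1665/31⌋ = 53
  ⌊1665/31^2⌋ = ⌊1665/961⌋ = 1
(the next term ⌊1665/31^3⌋ = 0, terminating the sum). Summing: v_31(1665!) = 53 + 1 = 54.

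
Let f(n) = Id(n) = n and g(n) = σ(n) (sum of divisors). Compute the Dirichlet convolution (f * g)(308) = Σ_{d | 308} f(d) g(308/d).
(Id * σ)(308) = 5865

Divisors of 308: [1, 2, 4, 7, 11, 14, 22, 28, 44, 77, 154, 308]. For each d | 308:
  d = 1: Id(1) · σ(308/1) = 1 · 672 = 672
  d = 2: Id(2) · σ(308/2) = 2 · 288 = 576
  d = 4: Id(4) · σ(308/4) = 4 · 96 = 384
  d = 7: Id(7) · σ(308/7) = 7 · 84 = 588
  d = 11: Id(11) · σ(308/11) = 11 · 56 = 616
  d = 14: Id(14) · σ(308/14) = 14 · 36 = 504
  d = 22: Id(22) · σ(308/22) = 22 · 24 = 528
  d = 28: Id(28) · σ(308/28) = 28 · 12 = 336
  d = 44: Id(44) · σ(308/44) = 44 · 8 = 352
  d = 77: Id(77) · σ(308/77) = 77 · 7 = 539
  d = 154: Id(154) · σ(308/154) = 154 · 3 = 462
  d = 308: Id(308) · σ(308/308) = 308 · 1 = 308
Summing: (Id * σ)(308) = 672 + 576 + 384 + 588 + 616 + 504 + 528 + 336 + 352 + 539 + 462 + 308 = 5865.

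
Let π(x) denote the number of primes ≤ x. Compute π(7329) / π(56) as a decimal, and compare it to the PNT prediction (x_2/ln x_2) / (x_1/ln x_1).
π(7329)/π(56) = 933/16 ≈ 58.3125;  PNT prediction ≈ 59.1957.

π(56) = 16 and π(7329) = 933, so π(7329)/π(56) ≈ 58.3125. The PNT-predicted ratio is (7329/ln(7329)) / (56/ln(56)) ≈ 59.1957. The two agree to within a few percent, as expected.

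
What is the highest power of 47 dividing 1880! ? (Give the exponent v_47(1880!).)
v_47(1880!) = 40

Legendre's formula: v_p(n!) = Σ_{k ≥ 1} ⌊n / p^k⌋. For p = 47, n = 1880, the terms are:
  ⌊1880/47^1⌋ = ⌊1880/47⌋ = 40
(the next term ⌊1880/47^2⌋ = 0, terminating the sum). Summing: v_47(1880!) = 40 = 40.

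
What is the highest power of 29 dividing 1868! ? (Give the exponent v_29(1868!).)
v_29(1868!) = 66

Legendre's formula: v_p(n!) = Σ_{k ≥ 1} ⌊n / p^k⌋. For p = 29, n = 1868, the terms are:
  ⌊1868/29^1⌋ = ⌊1868/29⌋ = 64
  ⌊1868/29^2⌋ = ⌊1868/841⌋ = 2
(the next term ⌊1868/29^3⌋ = 0, terminating the sum). Summing: v_29(1868!) = 64 + 2 = 66.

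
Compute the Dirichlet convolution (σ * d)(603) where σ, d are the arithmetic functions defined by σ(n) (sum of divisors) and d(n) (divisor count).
(σ * d)(603) = 1680

Divisors of 603: [1, 3, 9, 67, 201, 603]. For each d | 603:
  d = 1: σ(1) · d(603/1) = 1 · 6 = 6
  d = 3: σ(3) · d(603/3) = 4 · 4 = 16
  d = 9: σ(9) · d(603/9) = 13 · 2 = 26
  d = 67: σ(67) · d(603/67) = 68 · 3 = 204
  d = 201: σ(201) · d(603/201) = 272 · 2 = 544
  d = 603: σ(603) · d(603/603) = 884 · 1 = 884
Summing: (σ * d)(603) = 6 + 16 + 26 + 204 + 544 + 884 = 1680.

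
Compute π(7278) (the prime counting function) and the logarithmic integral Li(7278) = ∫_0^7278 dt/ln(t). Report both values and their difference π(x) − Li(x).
π(7278) = 928;  Li(7278) ≈ 945.66;  π(x) − Li(x) ≈ -17.66.

Direct count of primes ≤ 7278 gives π(7278) = 928. Numerical evaluation of the logarithmic integral gives Li(7278) ≈ 945.66. The difference π(x) − Li(x) ≈ -17.66 is typically negative for small/moderate x (Li(x) overestimates), though Littlewood's theorem shows this sign changes infinitely often.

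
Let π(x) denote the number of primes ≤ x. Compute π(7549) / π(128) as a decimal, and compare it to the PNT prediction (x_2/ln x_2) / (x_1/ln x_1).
π(7549)/π(128) = 958/31 ≈ 30.9032;  PNT prediction ≈ 32.0473.

π(128) = 31 and π(7549) = 958, so π(7549)/π(128) ≈ 30.9032. The PNT-predicted ratio is (7549/ln(7549)) / (128/ln(128)) ≈ 32.0473. The two agree to within a few percent, as expected.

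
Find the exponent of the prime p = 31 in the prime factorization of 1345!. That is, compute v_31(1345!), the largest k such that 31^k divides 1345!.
v_31(1345!) = 44

Legendre's formula: v_p(n!) = Σ_{k ≥ 1} ⌊n / p^k⌋. For p = 31, n = 1345, the terms are:
  ⌊1345/31^1⌋ = ⌊1345/31⌋ = 43
  ⌊1345/31^2⌋ = ⌊1345/961⌋ = 1
(the next term ⌊1345/31^3⌋ = 0, terminating the sum). Summing: v_31(1345!) = 43 + 1 = 44.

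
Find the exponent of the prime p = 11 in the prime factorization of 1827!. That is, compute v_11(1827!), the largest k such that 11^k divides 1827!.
v_11(1827!) = 182

Legendre's formula: v_p(n!) = Σ_{k ≥ 1} ⌊n / p^k⌋. For p = 11, n = 1827, the terms are:
  ⌊1827/11^1⌋ = ⌊1827/11⌋ = 166
  ⌊1827/11^2⌋ = ⌊1827/121⌋ = 15
  ⌊1827/11^3⌋ = ⌊1827/1331⌋ = 1
(the next term ⌊1827/11^4⌋ = 0, terminating the sum). Summing: v_11(1827!) = 166 + 15 + 1 = 182.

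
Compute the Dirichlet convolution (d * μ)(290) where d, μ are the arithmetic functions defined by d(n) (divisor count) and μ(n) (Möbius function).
(d * μ)(290) = 1

Divisors of 290: [1, 2, 5, 10, 29, 58, 145, 290]. For each d | 290:
  d = 1: d(1) · μ(290/1) = 1 · -1 = -1
  d = 2: d(2) · μ(290/2) = 2 · 1 = 2
  d = 5: d(5) · μ(290/5) = 2 · 1 = 2
  d = 10: d(10) · μ(290/10) = 4 · -1 = -4
  d = 29: d(29) · μ(290/29) = 2 · 1 = 2
  d = 58: d(58) · μ(290/58) = 4 · -1 = -4
  d = 145: d(145) · μ(290/145) = 4 · -1 = -4
  d = 290: d(290) · μ(290/290) = 8 · 1 = 8
Summing: (d * μ)(290) = -1 + 2 + 2 + -4 + 2 + -4 + -4 + 8 = 1.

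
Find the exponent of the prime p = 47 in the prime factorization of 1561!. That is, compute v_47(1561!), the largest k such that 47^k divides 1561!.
v_47(1561!) = 33

Legendre's formula: v_p(n!) = Σ_{k ≥ 1} ⌊n / p^k⌋. For p = 47, n = 1561, the terms are:
  ⌊1561/47^1⌋ = ⌊1561/47⌋ = 33
(the next term ⌊1561/47^2⌋ = 0, terminating the sum). Summing: v_47(1561!) = 33 = 33.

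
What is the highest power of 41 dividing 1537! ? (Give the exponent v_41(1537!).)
v_41(1537!) = 37

Legendre's formula: v_p(n!) = Σ_{k ≥ 1} ⌊n / p^k⌋. For p = 41, n = 1537, the terms are:
  ⌊1537/41^1⌋ = ⌊1537/41⌋ = 37
(the next term ⌊1537/41^2⌋ = 0, terminating the sum). Summing: v_41(1537!) = 37 = 37.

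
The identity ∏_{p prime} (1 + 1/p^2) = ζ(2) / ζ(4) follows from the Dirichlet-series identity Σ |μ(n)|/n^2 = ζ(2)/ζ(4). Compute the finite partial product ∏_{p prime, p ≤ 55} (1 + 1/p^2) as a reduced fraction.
∏ = 5396954168104720000000000/3563579332076505044832837

The primes p ≤ 55 are [2, 3, 5, 7, 11, 13, 17, 19, 23, 29, 31, 37, 41, 43, 47, 53]. For each, (1 + 1/p^2) = (p^2 + 1)/p^2. Multiplying these fractions over p ∈ [2, 3, 5, 7, 11, 13, 17, 19, 23, 29, 31, 37, 41, 43, 47, 53] gives 5396954168104720000000000/3563579332076505044832837. (In the limit P → ∞ this tends to ζ(2)/ζ(4).)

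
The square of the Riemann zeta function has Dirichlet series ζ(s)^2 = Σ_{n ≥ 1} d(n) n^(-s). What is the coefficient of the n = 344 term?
d(344) = 8

ζ(s)^2 = (Σ 1/m^s)(Σ 1/k^s). The coefficient of 1/n^s in the product is the number of ordered pairs (m, k) with mk = n, which equals d(n). For n = 344, divisors are [1, 2, 4, 8, 43, 86, 172, 344], so d(344) = 8.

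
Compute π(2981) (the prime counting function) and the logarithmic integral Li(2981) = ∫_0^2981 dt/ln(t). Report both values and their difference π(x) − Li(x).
π(2981) = 429;  Li(2981) ≈ 440.39;  π(x) − Li(x) ≈ -11.39.

Direct count of primes ≤ 2981 gives π(2981) = 429. Numerical evaluation of the logarithmic integral gives Li(2981) ≈ 440.39. The difference π(x) − Li(x) ≈ -11.39 is typically negative for small/moderate x (Li(x) overestimates), though Littlewood's theorem shows this sign changes infinitely often.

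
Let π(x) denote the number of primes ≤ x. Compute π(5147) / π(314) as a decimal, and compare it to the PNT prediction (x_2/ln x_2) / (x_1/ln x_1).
π(5147)/π(314) = 686/65 ≈ 10.5538;  PNT prediction ≈ 11.0274.

π(314) = 65 and π(5147) = 686, so π(5147)/π(314) ≈ 10.5538. The PNT-predicted ratio is (5147/ln(5147)) / (314/ln(314)) ≈ 11.0274. The two agree to within a few percent, as expected.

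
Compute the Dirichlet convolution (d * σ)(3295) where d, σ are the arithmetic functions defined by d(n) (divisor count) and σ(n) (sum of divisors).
(d * σ)(3295) = 5296

Divisors of 3295: [1, 5, 659, 3295]. For each d | 3295:
  d = 1: d(1) · σ(3295/1) = 1 · 3960 = 3960
  d = 5: d(5) · σ(3295/5) = 2 · 660 = 1320
  d = 659: d(659) · σ(3295/659) = 2 · 6 = 12
  d = 3295: d(3295) · σ(3295/3295) = 4 · 1 = 4
Summing: (d * σ)(3295) = 3960 + 1320 + 12 + 4 = 5296.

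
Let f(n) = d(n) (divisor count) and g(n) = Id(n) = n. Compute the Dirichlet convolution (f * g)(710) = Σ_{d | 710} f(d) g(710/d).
(d * Id)(710) = 2044

Divisors of 710: [1, 2, 5, 10, 71, 142, 355, 710]. For each d | 710:
  d = 1: d(1) · Id(710/1) = 1 · 710 = 710
  d = 2: d(2) · Id(710/2) = 2 · 355 = 710
  d = 5: d(5) · Id(710/5) = 2 · 142 = 284
  d = 10: d(10) · Id(710/10) = 4 · 71 = 284
  d = 71: d(71) · Id(710/71) = 2 · 10 = 20
  d = 142: d(142) · Id(710/142) = 4 · 5 = 20
  d = 355: d(355) · Id(710/355) = 4 · 2 = 8
  d = 710: d(710) · Id(710/710) = 8 · 1 = 8
Summing: (d * Id)(710) = 710 + 710 + 284 + 284 + 20 + 20 + 8 + 8 = 2044.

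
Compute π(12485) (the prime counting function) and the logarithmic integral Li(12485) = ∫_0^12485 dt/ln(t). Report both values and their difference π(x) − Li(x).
π(12485) = 1489;  Li(12485) ≈ 1512.63;  π(x) − Li(x) ≈ -23.63.

Direct count of primes ≤ 12485 gives π(12485) = 1489. Numerical evaluation of the logarithmic integral gives Li(12485) ≈ 1512.63. The difference π(x) − Li(x) ≈ -23.63 is typically negative for small/moderate x (Li(x) overestimates), though Littlewood's theorem shows this sign changes infinitely often.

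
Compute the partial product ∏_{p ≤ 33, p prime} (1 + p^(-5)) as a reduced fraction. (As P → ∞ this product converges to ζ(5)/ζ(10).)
∏ = 63844361159480726970812326794206836752384/61631932954678205462623400894081119262815

The primes p ≤ 33 are [2, 3, 5, 7, 11, 13, 17, 19, 23, 29, 31]. For each, (1 + 1/p^5) = (p^5 + 1)/p^5. Multiplying these fractions over p ∈ [2, 3, 5, 7, 11, 13, 17, 19, 23, 29, 31] gives 63844361159480726970812326794206836752384/61631932954678205462623400894081119262815. (In the limit P → ∞ this tends to ζ(5)/ζ(10).)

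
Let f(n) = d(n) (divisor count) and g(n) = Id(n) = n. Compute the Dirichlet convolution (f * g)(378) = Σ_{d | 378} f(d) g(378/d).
(d * Id)(378) = 2088

Divisors of 378: [1, 2, 3, 6, 7, 9, 14, 18, 21, 27, 42, 54, 63, 126, 189, 378]. For each d | 378:
  d = 1: d(1) · Id(378/1) = 1 · 378 = 378
  d = 2: d(2) · Id(378/2) = 2 · 189 = 378
  d = 3: d(3) · Id(378/3) = 2 · 126 = 252
  d = 6: d(6) · Id(378/6) = 4 · 63 = 252
  d = 7: d(7) · Id(378/7) = 2 · 54 = 108
  d = 9: d(9) · Id(378/9) = 3 · 42 = 126
  d = 14: d(14) · Id(378/14) = 4 · 27 = 108
  d = 18: d(18) · Id(378/18) = 6 · 21 = 126
  d = 21: d(21) · Id(378/21) = 4 · 18 = 72
  d = 27: d(27) · Id(378/27) = 4 · 14 = 56
  d = 42: d(42) · Id(378/42) = 8 · 9 = 72
  d = 54: d(54) · Id(378/54) = 8 · 7 = 56
  d = 63: d(63) · Id(378/63) = 6 · 6 = 36
  d = 126: d(126) · Id(378/126) = 12 · 3 = 36
  d = 189: d(189) · Id(378/189) = 8 · 2 = 16
  d = 378: d(378) · Id(378/378) = 16 · 1 = 16
Summing: (d * Id)(378) = 378 + 378 + 252 + 252 + 108 + 126 + 108 + 126 + 72 + 56 + 72 + 56 + 36 + 36 + 16 + 16 = 2088.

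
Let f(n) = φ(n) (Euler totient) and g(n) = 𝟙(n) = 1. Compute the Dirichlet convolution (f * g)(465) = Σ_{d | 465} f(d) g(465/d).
(φ * 𝟙)(465) = 465

Divisors of 465: [1, 3, 5, 15, 31, 93, 155, 465]. For each d | 465:
  d = 1: φ(1) · 𝟙(465/1) = 1 · 1 = 1
  d = 3: φ(3) · 𝟙(465/3) = 2 · 1 = 2
  d = 5: φ(5) · 𝟙(465/5) = 4 · 1 = 4
  d = 15: φ(15) · 𝟙(465/15) = 8 · 1 = 8
  d = 31: φ(31) · 𝟙(465/31) = 30 · 1 = 30
  d = 93: φ(93) · 𝟙(465/93) = 60 · 1 = 60
  d = 155: φ(155) · 𝟙(465/155) = 120 · 1 = 120
  d = 465: φ(465) · 𝟙(465/465) = 240 · 1 = 240
Summing: (φ * 𝟙)(465) = 1 + 2 + 4 + 8 + 30 + 60 + 120 + 240 = 465.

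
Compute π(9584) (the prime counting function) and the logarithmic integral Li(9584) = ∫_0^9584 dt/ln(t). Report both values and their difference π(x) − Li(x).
π(9584) = 1183;  Li(9584) ≈ 1200.87;  π(x) − Li(x) ≈ -17.87.

Direct count of primes ≤ 9584 gives π(9584) = 1183. Numerical evaluation of the logarithmic integral gives Li(9584) ≈ 1200.87. The difference π(x) − Li(x) ≈ -17.87 is typically negative for small/moderate x (Li(x) overestimates), though Littlewood's theorem shows this sign changes infinitely often.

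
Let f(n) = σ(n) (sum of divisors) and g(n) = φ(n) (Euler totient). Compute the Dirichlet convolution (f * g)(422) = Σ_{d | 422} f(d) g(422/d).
(σ * φ)(422) = 1688

Divisors of 422: [1, 2, 211, 422]. For each d | 422:
  d = 1: σ(1) · φ(422/1) = 1 · 210 = 210
  d = 2: σ(2) · φ(422/2) = 3 · 210 = 630
  d = 211: σ(211) · φ(422/211) = 212 · 1 = 212
  d = 422: σ(422) · φ(422/422) = 636 · 1 = 636
Summing: (σ * φ)(422) = 210 + 630 + 212 + 636 = 1688.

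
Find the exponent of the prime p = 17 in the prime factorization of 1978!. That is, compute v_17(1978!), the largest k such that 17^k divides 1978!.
v_17(1978!) = 122

Legendre's formula: v_p(n!) = Σ_{k ≥ 1} ⌊n / p^k⌋. For p = 17, n = 1978, the terms are:
  ⌊1978/17^1⌋ = ⌊1978/17⌋ = 116
  ⌊1978/17^2⌋ = ⌊1978/289⌋ = 6
(the next term ⌊1978/17^3⌋ = 0, terminating the sum). Summing: v_17(1978!) = 116 + 6 = 122.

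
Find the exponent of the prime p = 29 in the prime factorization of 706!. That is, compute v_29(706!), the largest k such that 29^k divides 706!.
v_29(706!) = 24

Legendre's formula: v_p(n!) = Σ_{k ≥ 1} ⌊n / p^k⌋. For p = 29, n = 706, the terms are:
  ⌊706/29^1⌋ = ⌊706/29⌋ = 24
(the next term ⌊706/29^2⌋ = 0, terminating the sum). Summing: v_29(706!) = 24 = 24.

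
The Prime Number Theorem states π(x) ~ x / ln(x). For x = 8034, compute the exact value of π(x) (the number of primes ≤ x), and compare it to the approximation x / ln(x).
π(8034) = 1010;  x/ln(x) ≈ 893.52;  relative error ≈ 11.53%.

Directly count primes up to 8034: π(8034) = 1010. The PNT approximation gives 8034/ln(8034) ≈ 8034/8.99144 ≈ 893.52. Relative error (π(x) − x/ln(x)) / π(x) ≈ 11.53%; the approximation is known to undercount slightly (Li(x) is a better estimate).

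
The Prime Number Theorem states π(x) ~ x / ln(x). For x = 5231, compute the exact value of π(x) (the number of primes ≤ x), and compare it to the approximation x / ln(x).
π(5231) = 695;  x/ln(x) ≈ 610.93;  relative error ≈ 12.10%.

Directly count primes up to 5231: π(5231) = 695. The PNT approximation gives 5231/ln(5231) ≈ 5231/8.56236 ≈ 610.93. Relative error (π(x) − x/ln(x)) / π(x) ≈ 12.10%; the approximation is known to undercount slightly (Li(x) is a better estimate).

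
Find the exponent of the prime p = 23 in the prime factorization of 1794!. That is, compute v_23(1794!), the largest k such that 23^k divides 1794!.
v_23(1794!) = 81

Legendre's formula: v_p(n!) = Σ_{k ≥ 1} ⌊n / p^k⌋. For p = 23, n = 1794, the terms are:
  ⌊1794/23^1⌋ = ⌊1794/23⌋ = 78
  ⌊1794/23^2⌋ = ⌊1794/529⌋ = 3
(the next term ⌊1794/23^3⌋ = 0, terminating the sum). Summing: v_23(1794!) = 78 + 3 = 81.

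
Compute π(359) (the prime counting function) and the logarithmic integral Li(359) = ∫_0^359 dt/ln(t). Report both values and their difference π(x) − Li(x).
π(359) = 72;  Li(359) ≈ 78.51;  π(x) − Li(x) ≈ -6.51.

Direct count of primes ≤ 359 gives π(359) = 72. Numerical evaluation of the logarithmic integral gives Li(359) ≈ 78.51. The difference π(x) − Li(x) ≈ -6.51 is typically negative for small/moderate x (Li(x) overestimates), though Littlewood's theorem shows this sign changes infinitely often.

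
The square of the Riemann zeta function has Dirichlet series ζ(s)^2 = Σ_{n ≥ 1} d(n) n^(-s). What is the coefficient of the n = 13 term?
d(13) = 2

ζ(s)^2 = (Σ 1/m^s)(Σ 1/k^s). The coefficient of 1/n^s in the product is the number of ordered pairs (m, k) with mk = n, which equals d(n). For n = 13, divisors are [1, 13], so d(13) = 2.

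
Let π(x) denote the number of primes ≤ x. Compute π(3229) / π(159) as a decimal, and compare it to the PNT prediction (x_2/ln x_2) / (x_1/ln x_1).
π(3229)/π(159) = 457/37 ≈ 12.3514;  PNT prediction ≈ 12.7402.

π(159) = 37 and π(3229) = 457, so π(3229)/π(159) ≈ 12.3514. The PNT-predicted ratio is (3229/ln(3229)) / (159/ln(159)) ≈ 12.7402. The two agree to within a few percent, as expected.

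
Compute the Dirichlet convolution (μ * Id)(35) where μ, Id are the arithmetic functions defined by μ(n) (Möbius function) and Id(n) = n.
(μ * Id)(35) = 24

Divisors of 35: [1, 5, 7, 35]. For each d | 35:
  d = 1: μ(1) · Id(35/1) = 1 · 35 = 35
  d = 5: μ(5) · Id(35/5) = -1 · 7 = -7
  d = 7: μ(7) · Id(35/7) = -1 · 5 = -5
  d = 35: μ(35) · Id(35/35) = 1 · 1 = 1
Summing: (μ * Id)(35) = 35 + -7 + -5 + 1 = 24.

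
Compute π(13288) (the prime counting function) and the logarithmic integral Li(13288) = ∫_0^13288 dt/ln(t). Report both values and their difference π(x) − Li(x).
π(13288) = 1577;  Li(13288) ≈ 1597.48;  π(x) − Li(x) ≈ -20.48.

Direct count of primes ≤ 13288 gives π(13288) = 1577. Numerical evaluation of the logarithmic integral gives Li(13288) ≈ 1597.48. The difference π(x) − Li(x) ≈ -20.48 is typically negative for small/moderate x (Li(x) overestimates), though Littlewood's theorem shows this sign changes infinitely often.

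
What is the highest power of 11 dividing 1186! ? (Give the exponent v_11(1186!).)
v_11(1186!) = 116

Legendre's formula: v_p(n!) = Σ_{k ≥ 1} ⌊n / p^k⌋. For p = 11, n = 1186, the terms are:
  ⌊1186/11^1⌋ = ⌊1186/11⌋ = 107
  ⌊1186/11^2⌋ = ⌊1186/121⌋ = 9
(the next term ⌊1186/11^3⌋ = 0, terminating the sum). Summing: v_11(1186!) = 107 + 9 = 116.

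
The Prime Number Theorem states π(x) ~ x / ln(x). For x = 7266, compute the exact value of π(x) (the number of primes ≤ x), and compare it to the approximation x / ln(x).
π(7266) = 928;  x/ln(x) ≈ 817.23;  relative error ≈ 11.94%.

Directly count primes up to 7266: π(7266) = 928. The PNT approximation gives 7266/ln(7266) ≈ 7266/8.89096 ≈ 817.23. Relative error (π(x) − x/ln(x)) / π(x) ≈ 11.94%; the approximation is known to undercount slightly (Li(x) is a better estimate).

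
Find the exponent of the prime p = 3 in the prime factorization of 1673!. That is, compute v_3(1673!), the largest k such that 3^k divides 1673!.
v_3(1673!) = 831

Legendre's formula: v_p(n!) = Σ_{k ≥ 1} ⌊n / p^k⌋. For p = 3, n = 1673, the terms are:
  ⌊1673/3^1⌋ = ⌊1673/3⌋ = 557
  ⌊1673/3^2⌋ = ⌊1673/9⌋ = 185
  ⌊1673/3^3⌋ = ⌊1673/27⌋ = 61
  ⌊1673/3^4⌋ = ⌊1673/81⌋ = 20
  ⌊1673/3^5⌋ = ⌊1673/243⌋ = 6
  ⌊1673/3^6⌋ = ⌊1673/729⌋ = 2
(the next term ⌊1673/3^7⌋ = 0, terminating the sum). Summing: v_3(1673!) = 557 + 185 + 61 + 20 + 6 + 2 = 831.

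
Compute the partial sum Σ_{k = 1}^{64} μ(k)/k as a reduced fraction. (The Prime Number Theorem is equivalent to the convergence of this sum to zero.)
Σ μ(k)/k = 1874648830674470878723/117288381359406970983270

Values of μ(k) for 1 ≤ k ≤ 64: μ(1) = 1, μ(2) = -1, μ(3) = -1, μ(5) = -1, μ(6) = 1, μ(7) = -1, μ(10) = 1, μ(11) = -1, μ(13) = -1, μ(14) = 1, μ(15) = 1, μ(17) = -1, μ(19) = -1, μ(21) = 1, μ(22) = 1, μ(23) = -1, μ(26) = 1, μ(29) = -1, μ(30) = -1, μ(31) = -1, μ(33) = 1, μ(34) = 1, μ(35) = 1, μ(37) = -1, μ(38) = 1, μ(39) = 1, μ(41) = -1, μ(42) = -1, μ(43) = -1, μ(46) = 1, μ(47) = -1, μ(51) = 1, μ(53) = -1, μ(55) = 1, μ(57) = 1, μ(58) = 1, μ(59) = -1, μ(61) = -1, μ(62) = 1, with μ = 0 on non-squarefree integers. Summing μ(k)/k for k where μ(k) ≠ 0 gives 1874648830674470878723/117288381359406970983270 ≈ 0.0160. (PNT ⟺ this sum → 0 as n → ∞.)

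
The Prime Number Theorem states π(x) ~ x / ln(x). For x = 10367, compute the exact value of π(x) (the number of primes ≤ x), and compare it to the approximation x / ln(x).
π(10367) = 1271;  x/ln(x) ≈ 1121.20;  relative error ≈ 11.79%.

Directly count primes up to 10367: π(10367) = 1271. The PNT approximation gives 10367/ln(10367) ≈ 10367/9.24638 ≈ 1121.20. Relative error (π(x) − x/ln(x)) / π(x) ≈ 11.79%; the approximation is known to undercount slightly (Li(x) is a better estimate).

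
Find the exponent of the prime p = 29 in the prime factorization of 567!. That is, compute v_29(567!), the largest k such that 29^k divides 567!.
v_29(567!) = 19

Legendre's formula: v_p(n!) = Σ_{k ≥ 1} ⌊n / p^k⌋. For p = 29, n = 567, the terms are:
  ⌊567/29^1⌋ = ⌊567/29⌋ = 19
(the next term ⌊567/29^2⌋ = 0, terminating the sum). Summing: v_29(567!) = 19 = 19.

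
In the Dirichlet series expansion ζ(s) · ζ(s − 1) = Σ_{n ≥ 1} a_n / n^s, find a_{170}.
σ(170) = 324

In the product (Σ m^0/m^s)(Σ k / k^s) = Σ (Σ_{d | n} d) / n^s, the coefficient of 1/n^s is σ(n) = Σ_{d | n} d. For n = 170, divisors are [1, 2, 5, 10, 17, 34, 85, 170]; summing: σ(170) = 324.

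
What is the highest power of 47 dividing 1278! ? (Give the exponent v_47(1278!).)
v_47(1278!) = 27

Legendre's formula: v_p(n!) = Σ_{k ≥ 1} ⌊n / p^k⌋. For p = 47, n = 1278, the terms are:
  ⌊1278/47^1⌋ = ⌊1278/47⌋ = 27
(the next term ⌊1278/47^2⌋ = 0, terminating the sum). Summing: v_47(1278!) = 27 = 27.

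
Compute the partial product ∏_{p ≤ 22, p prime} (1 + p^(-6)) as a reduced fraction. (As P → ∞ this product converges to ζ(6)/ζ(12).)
∏ = 10322827120806625262196014218/10149346788166965945179821977

The primes p ≤ 22 are [2, 3, 5, 7, 11, 13, 17, 19]. For each, (1 + 1/p^6) = (p^6 + 1)/p^6. Multiplying these fractions over p ∈ [2, 3, 5, 7, 11, 13, 17, 19] gives 10322827120806625262196014218/10149346788166965945179821977. (In the limit P → ∞ this tends to ζ(6)/ζ(12).)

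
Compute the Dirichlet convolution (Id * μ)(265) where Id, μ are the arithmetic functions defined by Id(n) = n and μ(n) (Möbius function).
(Id * μ)(265) = 208

Divisors of 265: [1, 5, 53, 265]. For each d | 265:
  d = 1: Id(1) · μ(265/1) = 1 · 1 = 1
  d = 5: Id(5) · μ(265/5) = 5 · -1 = -5
  d = 53: Id(53) · μ(265/53) = 53 · -1 = -53
  d = 265: Id(265) · μ(265/265) = 265 · 1 = 265
Summing: (Id * μ)(265) = 1 + -5 + -53 + 265 = 208.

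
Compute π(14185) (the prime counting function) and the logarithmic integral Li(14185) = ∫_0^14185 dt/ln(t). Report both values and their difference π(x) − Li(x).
π(14185) = 1669;  Li(14185) ≈ 1691.62;  π(x) − Li(x) ≈ -22.62.

Direct count of primes ≤ 14185 gives π(14185) = 1669. Numerical evaluation of the logarithmic integral gives Li(14185) ≈ 1691.62. The difference π(x) − Li(x) ≈ -22.62 is typically negative for small/moderate x (Li(x) overestimates), though Littlewood's theorem shows this sign changes infinitely often.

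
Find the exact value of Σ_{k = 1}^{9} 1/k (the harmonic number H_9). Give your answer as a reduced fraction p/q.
H_9 = 7129/2520

Direct summation: H_9 = 1 + 1/2 + ... + 1/9. The least common denominator is lcm(1, ..., 9) = 2520; over this denominator the numerator is 2520 + 1260 + 840 + 630 + 504 + 420 + 360 + 315 + 280 = 7129, so H_9 = 7129/2520 (already in lowest terms) ≈ 2.82897. (The PNT-adjacent estimate ln(9) + γ ≈ 2.77444 matches within O(1/n).)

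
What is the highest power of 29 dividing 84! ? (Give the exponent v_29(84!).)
v_29(84!) = 2

Legendre's formula: v_p(n!) = Σ_{k ≥ 1} ⌊n / p^k⌋. For p = 29, n = 84, the terms are:
  ⌊84/29^1⌋ = ⌊84/29⌋ = 2
(the next term ⌊84/29^2⌋ = 0, terminating the sum). Summing: v_29(84!) = 2 = 2.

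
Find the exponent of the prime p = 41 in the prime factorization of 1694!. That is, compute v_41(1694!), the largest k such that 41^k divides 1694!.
v_41(1694!) = 42

Legendre's formula: v_p(n!) = Σ_{k ≥ 1} ⌊n / p^k⌋. For p = 41, n = 1694, the terms are:
  ⌊1694/41^1⌋ = ⌊1694/41⌋ = 41
  ⌊1694/41^2⌋ = ⌊1694/1681⌋ = 1
(the next term ⌊1694/41^3⌋ = 0, terminating the sum). Summing: v_41(1694!) = 41 + 1 = 42.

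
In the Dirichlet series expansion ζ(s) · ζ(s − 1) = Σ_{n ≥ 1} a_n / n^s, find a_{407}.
σ(407) = 456

In the product (Σ m^0/m^s)(Σ k / k^s) = Σ (Σ_{d | n} d) / n^s, the coefficient of 1/n^s is σ(n) = Σ_{d | n} d. For n = 407, divisors are [1, 11, 37, 407]; summing: σ(407) = 456.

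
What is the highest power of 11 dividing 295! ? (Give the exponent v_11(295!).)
v_11(295!) = 28

Legendre's formula: v_p(n!) = Σ_{k ≥ 1} ⌊n / p^k⌋. For p = 11, n = 295, the terms are:
  ⌊295/11^1⌋ = ⌊295/11⌋ = 26
  ⌊295/11^2⌋ = ⌊295/121⌋ = 2
(the next term ⌊295/11^3⌋ = 0, terminating the sum). Summing: v_11(295!) = 26 + 2 = 28.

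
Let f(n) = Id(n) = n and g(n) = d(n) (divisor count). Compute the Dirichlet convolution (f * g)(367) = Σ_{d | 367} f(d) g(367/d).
(Id * d)(367) = 369

Divisors of 367: [1, 367]. For each d | 367:
  d = 1: Id(1) · d(367/1) = 1 · 2 = 2
  d = 367: Id(367) · d(367/367) = 367 · 1 = 367
Summing: (Id * d)(367) = 2 + 367 = 369.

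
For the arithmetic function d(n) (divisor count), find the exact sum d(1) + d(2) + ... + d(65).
Σ_{n ≤ 65} d(n) = 284

Compute d(n) for each 1 ≤ n ≤ 65: d(1) = 1, d(2) = 2, d(3) = 2, d(4) = 3, d(5) = 2, d(6) = 4, d(7) = 2, d(8) = 4, d(9) = 3, d(10) = 4, d(11) = 2, d(12) = 6, d(13) = 2, d(14) = 4, d(15) = 4, d(16) = 5, d(17) = 2, d(18) = 6, d(19) = 2, d(20) = 6, d(21) = 4, d(22) = 4, d(23) = 2, d(24) = 8, d(25) = 3, d(26) = 4, d(27) = 4, d(28) = 6, d(29) = 2, d(30) = 8, d(31) = 2, d(32) = 6, d(33) = 4, d(34) = 4, d(35) = 4, d(36) = 9, d(37) = 2, d(38) = 4, d(39) = 4, d(40) = 8, d(41) = 2, d(42) = 8, d(43) = 2, d(44) = 6, d(45) = 6, d(46) = 4, d(47) = 2, d(48) = 10, d(49) = 3, d(50) = 6, d(51) = 4, d(52) = 6, d(53) = 2, d(54) = 8, d(55) = 4, d(56) = 8, d(57) = 4, d(58) = 4, d(59) = 2, d(60) = 12, d(61) = 2, d(62) = 4, d(63) = 6, d(64) = 7, d(65) = 4. Summing all 65 values: 284. (Dirichlet's divisor formula: Σ_{n ≤ x} d(n) = x ln(x) + (2γ − 1) x + O(√x). For x = 65, the asymptotic estimate is ≈ 281.37.)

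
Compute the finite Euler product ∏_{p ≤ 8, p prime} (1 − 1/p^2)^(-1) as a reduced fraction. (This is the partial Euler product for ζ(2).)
∏ = 1225/768

The primes p ≤ 8 are [2, 3, 5, 7]. For each prime, (1 − 1/p^2)^(-1) = p^2 / (p^2 − 1). The product is (1 − 1/2^2)^(-1), (1 − 1/3^2)^(-1), (1 − 1/5^2)^(-1), (1 − 1/7^2)^(-1) = ∏ p^2 / (p^2 − 1) = 1225/768.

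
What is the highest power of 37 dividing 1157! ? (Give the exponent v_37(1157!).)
v_37(1157!) = 31

Legendre's formula: v_p(n!) = Σ_{k ≥ 1} ⌊n / p^k⌋. For p = 37, n = 1157, the terms are:
  ⌊1157/37^1⌋ = ⌊1157/37⌋ = 31
(the next term ⌊1157/37^2⌋ = 0, terminating the sum). Summing: v_37(1157!) = 31 = 31.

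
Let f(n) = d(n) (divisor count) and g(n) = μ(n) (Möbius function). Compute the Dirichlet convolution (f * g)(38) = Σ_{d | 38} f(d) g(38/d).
(d * μ)(38) = 1

Divisors of 38: [1, 2, 19, 38]. For each d | 38:
  d = 1: d(1) · μ(38/1) = 1 · 1 = 1
  d = 2: d(2) · μ(38/2) = 2 · -1 = -2
  d = 19: d(19) · μ(38/19) = 2 · -1 = -2
  d = 38: d(38) · μ(38/38) = 4 · 1 = 4
Summing: (d * μ)(38) = 1 + -2 + -2 + 4 = 1.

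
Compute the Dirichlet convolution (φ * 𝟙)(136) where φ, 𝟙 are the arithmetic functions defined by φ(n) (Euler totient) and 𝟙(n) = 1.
(φ * 𝟙)(136) = 136

Divisors of 136: [1, 2, 4, 8, 17, 34, 68, 136]. For each d | 136:
  d = 1: φ(1) · 𝟙(136/1) = 1 · 1 = 1
  d = 2: φ(2) · 𝟙(136/2) = 1 · 1 = 1
  d = 4: φ(4) · 𝟙(136/4) = 2 · 1 = 2
  d = 8: φ(8) · 𝟙(136/8) = 4 · 1 = 4
  d = 17: φ(17) · 𝟙(136/17) = 16 · 1 = 16
  d = 34: φ(34) · 𝟙(136/34) = 16 · 1 = 16
  d = 68: φ(68) · 𝟙(136/68) = 32 · 1 = 32
  d = 136: φ(136) · 𝟙(136/136) = 64 · 1 = 64
Summing: (φ * 𝟙)(136) = 1 + 1 + 2 + 4 + 16 + 16 + 32 + 64 = 136.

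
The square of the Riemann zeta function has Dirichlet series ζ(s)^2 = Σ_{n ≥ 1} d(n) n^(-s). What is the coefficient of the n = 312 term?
d(312) = 16

ζ(s)^2 = (Σ 1/m^s)(Σ 1/k^s). The coefficient of 1/n^s in the product is the number of ordered pairs (m, k) with mk = n, which equals d(n). For n = 312, divisors are [1, 2, 3, 4, 6, 8, 12, 13, 24, 26, 39, 52, 78, 104, 156, 312], so d(312) = 16.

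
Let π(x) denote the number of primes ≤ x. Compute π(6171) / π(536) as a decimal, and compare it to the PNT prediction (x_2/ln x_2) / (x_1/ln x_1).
π(6171)/π(536) = 803/99 ≈ 8.1111;  PNT prediction ≈ 8.2897.

π(536) = 99 and π(6171) = 803, so π(6171)/π(536) ≈ 8.1111. The PNT-predicted ratio is (6171/ln(6171)) / (536/ln(536)) ≈ 8.2897. The two agree to within a few percent, as expected.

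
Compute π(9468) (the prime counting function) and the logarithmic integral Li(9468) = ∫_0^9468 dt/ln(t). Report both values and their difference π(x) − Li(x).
π(9468) = 1173;  Li(9468) ≈ 1188.21;  π(x) − Li(x) ≈ -15.21.

Direct count of primes ≤ 9468 gives π(9468) = 1173. Numerical evaluation of the logarithmic integral gives Li(9468) ≈ 1188.21. The difference π(x) − Li(x) ≈ -15.21 is typically negative for small/moderate x (Li(x) overestimates), though Littlewood's theorem shows this sign changes infinitely often.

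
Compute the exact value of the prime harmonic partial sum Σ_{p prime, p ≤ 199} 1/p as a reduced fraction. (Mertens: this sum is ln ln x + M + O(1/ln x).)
Σ 1/p = 15202313841027497739047080375538859939135227730139536997746371469607707132833646367/7799922041683461553249199106329813876687996789903550945093032474868511536164700810

π(199) = 46, so the primes ≤ 199 are [2, 3, 5, 7, 11, 13, 17, 19, 23, 29, 31, 37, 41, 43, 47, 53, 59, 61, 67, 71, 73, 79, 83, 89, 97, 101, 103, 107, 109, 113, 127, 131, 137, 139, 149, 151, 157, 163, 167, 173, 179, 181, 191, 193, 197, 199]. Summing 1/p over these primes: 15202313841027497739047080375538859939135227730139536997746371469607707132833646367/7799922041683461553249199106329813876687996789903550945093032474868511536164700810 ≈ 1.9490. Mertens estimate ln ln(199) + 0.2615 ≈ 1.9279.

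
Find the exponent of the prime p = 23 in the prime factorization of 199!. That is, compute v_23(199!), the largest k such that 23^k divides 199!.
v_23(199!) = 8

Legendre's formula: v_p(n!) = Σ_{k ≥ 1} ⌊n / p^k⌋. For p = 23, n = 199, the terms are:
  ⌊199/23^1⌋ = ⌊199/23⌋ = 8
(the next term ⌊199/23^2⌋ = 0, terminating the sum). Summing: v_23(199!) = 8 = 8.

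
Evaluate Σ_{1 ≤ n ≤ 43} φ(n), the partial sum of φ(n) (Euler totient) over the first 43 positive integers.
Σ_{n ≤ 43} φ(n) = 584

Compute φ(n) for each 1 ≤ n ≤ 43: φ(1) = 1, φ(2) = 1, φ(3) = 2, φ(4) = 2, φ(5) = 4, φ(6) = 2, φ(7) = 6, φ(8) = 4, φ(9) = 6, φ(10) = 4, φ(11) = 10, φ(12) = 4, φ(13) = 12, φ(14) = 6, φ(15) = 8, φ(16) = 8, φ(17) = 16, φ(18) = 6, φ(19) = 18, φ(20) = 8, φ(21) = 12, φ(22) = 10, φ(23) = 22, φ(24) = 8, φ(25) = 20, φ(26) = 12, φ(27) = 18, φ(28) = 12, φ(29) = 28, φ(30) = 8, φ(31) = 30, φ(32) = 16, φ(33) = 20, φ(34) = 16, φ(35) = 24, φ(36) = 12, φ(37) = 36, φ(38) = 18, φ(39) = 24, φ(40) = 16, φ(41) = 40, φ(42) = 12, φ(43) = 42. Summing all 43 values: 584. (Average order: Σ_{n ≤ x} φ(n) ~ (3/π²) x². For x = 43, (3/π²)·43² ≈ 562.03.)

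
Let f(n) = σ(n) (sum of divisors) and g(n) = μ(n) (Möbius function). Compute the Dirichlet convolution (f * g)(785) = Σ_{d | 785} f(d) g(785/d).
(σ * μ)(785) = 785

Divisors of 785: [1, 5, 157, 785]. For each d | 785:
  d = 1: σ(1) · μ(785/1) = 1 · 1 = 1
  d = 5: σ(5) · μ(785/5) = 6 · -1 = -6
  d = 157: σ(157) · μ(785/157) = 158 · -1 = -158
  d = 785: σ(785) · μ(785/785) = 948 · 1 = 948
Summing: (σ * μ)(785) = 1 + -6 + -158 + 948 = 785.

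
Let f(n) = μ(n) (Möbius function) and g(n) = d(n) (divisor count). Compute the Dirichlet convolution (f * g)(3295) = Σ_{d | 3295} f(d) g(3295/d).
(μ * d)(3295) = 1

Divisors of 3295: [1, 5, 659, 3295]. For each d | 3295:
  d = 1: μ(1) · d(3295/1) = 1 · 4 = 4
  d = 5: μ(5) · d(3295/5) = -1 · 2 = -2
  d = 659: μ(659) · d(3295/659) = -1 · 2 = -2
  d = 3295: μ(3295) · d(3295/3295) = 1 · 1 = 1
Summing: (μ * d)(3295) = 4 + -2 + -2 + 1 = 1.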